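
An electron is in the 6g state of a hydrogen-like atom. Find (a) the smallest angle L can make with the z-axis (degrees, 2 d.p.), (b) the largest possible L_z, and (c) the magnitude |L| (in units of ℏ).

θ_min ≈ 26.57°; L_z,max = 4ℏ; |L| = 2√5 ℏ ≈ 4.472ℏ

For 6g, l = 4.
cos θ_min = 4/√20, so θ_min ≈ 26.57°.
L_z,max = lℏ = 4ℏ.
|L| = ℏ√(4·5) = 2√5 ℏ ≈ 4.472ℏ.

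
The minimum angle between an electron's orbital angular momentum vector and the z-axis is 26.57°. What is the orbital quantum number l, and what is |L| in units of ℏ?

l = 4, |L| = 2√5 ℏ ≈ 4.472ℏ

cos²θ_min = l/(l+1) = 0.7999.
Thus l = 0.7999/(1 − 0.7999) ≈ 4.
Then |L| = ℏ√(4·5) = 2√5 ℏ.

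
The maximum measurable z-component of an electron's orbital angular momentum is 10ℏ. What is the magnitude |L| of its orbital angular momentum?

L_z,max = lℏ, so l = 10.
|L| = ℏ√(l(l+1)) = √110 ℏ.

|L| = √110 ℏ ≈ 10.488ℏ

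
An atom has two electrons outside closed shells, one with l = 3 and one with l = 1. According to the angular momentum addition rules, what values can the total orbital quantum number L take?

L = 2, 3, 4

Angular momentum addition gives L = |l₁ − l₂|, …, l₁ + l₂.
L ∈ {2, 3, 4}.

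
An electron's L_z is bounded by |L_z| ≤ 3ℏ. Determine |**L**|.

|L| = 2√3 ℏ ≈ 3.464ℏ

L_z,max = lℏ, so l = 3.
|L| = ℏ√(l(l+1)) = 2√3 ℏ.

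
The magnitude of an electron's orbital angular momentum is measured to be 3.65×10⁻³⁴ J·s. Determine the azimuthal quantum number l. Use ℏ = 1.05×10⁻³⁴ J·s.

Dividing by ℏ: |L|/ℏ ≈ 3.476.
Set l(l+1) = 12.08; the integer solution is l = 3.

l = 3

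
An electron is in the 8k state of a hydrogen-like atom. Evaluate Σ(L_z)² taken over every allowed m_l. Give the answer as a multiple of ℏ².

8k means n = 8, l = 7.
The allowed m_l values are -7, -6, -5, -4, -3, -2, -1, 0, 1, 2, 3, 4, 5, 6, 7.
Σ m_l² = 2·(1 + 4 + 9 + 16 + 25 + 36 + 49) = 280.

Σ(L_z)² = 280 ℏ²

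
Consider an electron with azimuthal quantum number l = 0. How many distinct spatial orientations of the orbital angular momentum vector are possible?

The number of m_l values is 2l + 1 = 2·0 + 1 = 1.

1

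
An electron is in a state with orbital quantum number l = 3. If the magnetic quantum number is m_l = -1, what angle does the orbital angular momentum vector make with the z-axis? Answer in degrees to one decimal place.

θ ≈ 106.8°

|L| = ℏ√(l(l+1)) = 2√3 ℏ.
L_z = m_l ℏ = −1ℏ.
cos θ = L_z/|L| = -1/√12, so θ ≈ 106.8°.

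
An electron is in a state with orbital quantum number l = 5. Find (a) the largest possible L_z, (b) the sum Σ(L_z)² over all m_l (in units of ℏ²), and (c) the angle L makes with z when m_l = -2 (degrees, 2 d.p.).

L_z,max = 5ℏ; Σ(L_z)² = 110 ℏ²; θ(m_l=-2) ≈ 111.42°

L_z,max = lℏ = 5ℏ.
Σ m_l² = 110, so Σ(L_z)² = 110 ℏ².
For m_l = -2: cos θ = -2/√30, θ ≈ 111.42°.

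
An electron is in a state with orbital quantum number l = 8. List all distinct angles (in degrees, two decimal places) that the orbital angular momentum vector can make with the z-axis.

θ ∈ {19.47°, 34.42°, 45.00°, 53.90°, 61.87°, 69.30°, 76.37°, 83.23°, 90.00°, 96.77°, 103.63°, 110.70°, 118.13°, 126.10°, 135.00°, 145.58°, 160.53°}

|L| = ℏ√(l(l+1)) = 6√2 ℏ.
cos θ = m_l/√72 for each m_l ∈ {-8, -7, -6, -5, -4, -3, -2, -1, 0, 1, 2, 3, 4, 5, 6, 7, 8}.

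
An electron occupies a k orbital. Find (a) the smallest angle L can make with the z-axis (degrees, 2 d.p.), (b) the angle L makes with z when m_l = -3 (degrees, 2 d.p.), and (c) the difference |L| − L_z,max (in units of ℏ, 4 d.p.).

For a k orbital, l = 7.
cos θ_min = 7/√56, so θ_min ≈ 20.70°.
For m_l = -3: cos θ = -3/√56, θ ≈ 113.63°.
|L| − L_z,max = (2√14 − 7)ℏ ≈ 0.4833ℏ.

θ_min ≈ 20.70°; θ(m_l=-3) ≈ 113.63°; |L|−L_z,max ≈ 0.4833ℏ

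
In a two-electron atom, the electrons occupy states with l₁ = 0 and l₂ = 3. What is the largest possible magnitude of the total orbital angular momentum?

|L_tot|_max = 2√3 ℏ ≈ 3.464ℏ

The total orbital quantum number L ranges from |l₁ − l₂| to l₁ + l₂ in integer steps.
Allowed values: L = 3.
The largest magnitude corresponds to L = 3: |L_tot| = ℏ√(3·4) = 2√3 ℏ.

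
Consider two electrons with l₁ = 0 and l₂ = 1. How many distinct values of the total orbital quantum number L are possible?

L runs from |0 − 1| = 1 to 0 + 1 = 1.
L ∈ {1}.
That is 1 value.

1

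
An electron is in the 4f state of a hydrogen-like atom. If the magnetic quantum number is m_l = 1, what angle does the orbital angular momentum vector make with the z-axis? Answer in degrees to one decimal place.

4f means n = 4, l = 3.
|L|² = l(l+1)ℏ² = 12ℏ², so |L| = 2√3 ℏ.
L_z = m_l ℏ = 1ℏ.
cos θ = L_z/|L| = 1/√12, so θ ≈ 73.2°.

θ ≈ 73.2°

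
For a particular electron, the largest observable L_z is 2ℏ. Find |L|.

|L| = √6 ℏ ≈ 2.449ℏ

L_z,max = lℏ, so l = 2.
Then |L| = ℏ√(2·3) = √6 ℏ.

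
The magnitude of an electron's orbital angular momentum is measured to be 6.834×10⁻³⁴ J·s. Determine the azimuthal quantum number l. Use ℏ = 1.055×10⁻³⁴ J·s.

Dividing by ℏ: |L|/ℏ ≈ 6.478.
Set l(l+1) = 41.96; the integer solution is l = 6.

l = 6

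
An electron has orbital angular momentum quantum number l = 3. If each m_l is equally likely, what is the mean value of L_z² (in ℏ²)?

⟨L_z²⟩ = 4 ℏ²

m_l ∈ {-3, -2, -1, 0, 1, 2, 3}.
⟨L_z²⟩ = ℏ²·l(l+1)/3 = 4ℏ².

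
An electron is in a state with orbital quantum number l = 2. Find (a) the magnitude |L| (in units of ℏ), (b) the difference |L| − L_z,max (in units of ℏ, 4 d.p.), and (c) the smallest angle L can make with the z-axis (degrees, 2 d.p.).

|L| = √6 ℏ ≈ 2.449ℏ; |L|−L_z,max ≈ 0.4495ℏ; θ_min ≈ 35.26°

|L| = ℏ√(2·3) = √6 ℏ ≈ 2.449ℏ.
|L| − L_z,max = (√6 − 2)ℏ ≈ 0.4495ℏ.
cos θ_min = 2/√6, so θ_min ≈ 35.26°.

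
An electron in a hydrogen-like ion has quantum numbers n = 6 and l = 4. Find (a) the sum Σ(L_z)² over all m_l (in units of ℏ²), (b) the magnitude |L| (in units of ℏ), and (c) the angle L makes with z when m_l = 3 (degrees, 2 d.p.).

Σ m_l² = 60, so Σ(L_z)² = 60 ℏ².
|L| = ℏ√(4·5) = 2√5 ℏ ≈ 4.472ℏ.
For m_l = 3: cos θ = 3/√20, θ ≈ 47.87°.

Σ(L_z)² = 60 ℏ²; |L| = 2√5 ℏ ≈ 4.472ℏ; θ(m_l=3) ≈ 47.87°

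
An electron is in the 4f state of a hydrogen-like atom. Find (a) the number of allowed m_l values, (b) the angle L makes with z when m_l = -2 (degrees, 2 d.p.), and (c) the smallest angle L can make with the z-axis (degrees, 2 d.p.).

4f means n = 4, l = 3.
There are 2l+1 = 7 values of m_l.
For m_l = -2: cos θ = -2/√12, θ ≈ 125.26°.
cos θ_min = 3/√12, so θ_min ≈ 30.00°.

7 values; θ(m_l=-2) ≈ 125.26°; θ_min ≈ 30.00°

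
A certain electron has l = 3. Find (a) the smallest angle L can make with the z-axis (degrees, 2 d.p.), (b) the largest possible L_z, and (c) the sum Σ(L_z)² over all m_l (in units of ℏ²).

cos θ_min = 3/√12, so θ_min ≈ 30.00°.
L_z,max = lℏ = 3ℏ.
Σ m_l² = 28, so Σ(L_z)² = 28 ℏ².

θ_min ≈ 30.00°; L_z,max = 3ℏ; Σ(L_z)² = 28 ℏ²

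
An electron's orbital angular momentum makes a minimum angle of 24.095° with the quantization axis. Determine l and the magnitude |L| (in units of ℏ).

cos²θ_min = l/(l+1) = 0.8333.
Solving: l = 5.
Then |L| = ℏ√(5·6) = √30 ℏ.

l = 5, |L| = √30 ℏ ≈ 5.477ℏ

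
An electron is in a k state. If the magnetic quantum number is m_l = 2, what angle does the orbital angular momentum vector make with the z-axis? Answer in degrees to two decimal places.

θ ≈ 74.50°

For a k orbital, l = 7.
|L| = ℏ√(l(l+1)) = 2√14 ℏ.
L_z = m_l ℏ = 2ℏ.
cos θ = L_z/|L| = 2/√56, so θ ≈ 74.50°.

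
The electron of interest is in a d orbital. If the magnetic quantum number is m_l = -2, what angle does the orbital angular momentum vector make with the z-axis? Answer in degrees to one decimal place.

θ ≈ 144.7°

D corresponds to l = 2.
|L| = ℏ√(l(l+1)) = √6 ℏ.
L_z = m_l ℏ = −2ℏ.
cos θ = L_z/|L| = -2/√6, so θ ≈ 144.7°.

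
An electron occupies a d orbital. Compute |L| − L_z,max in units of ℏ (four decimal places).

|L| − L_z,max ≈ 0.4495ℏ

A d state has l = 2.
|L| = √6 ℏ ≈ 2.4495ℏ, while L_z,max = lℏ = 2ℏ.
The difference is (√6 − 2)ℏ ≈ 0.4495ℏ.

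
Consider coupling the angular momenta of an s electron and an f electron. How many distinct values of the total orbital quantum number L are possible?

By the triangle rule, |l₁ − l₂| ≤ L ≤ l₁ + l₂.
Allowed values: L = 3.
That is 1 value.

1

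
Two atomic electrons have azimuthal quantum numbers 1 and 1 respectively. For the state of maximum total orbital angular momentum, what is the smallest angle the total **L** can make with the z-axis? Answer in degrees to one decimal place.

L runs from |1 − 1| = 0 to 1 + 1 = 2.
So L can be 0, 1, 2.
The maximum is L = 2, with |L_tot| = ℏ√(2·3) = √6 ℏ.
The minimum angle with z is arccos(2/√6) ≈ 35.3°.

θ_min ≈ 35.3°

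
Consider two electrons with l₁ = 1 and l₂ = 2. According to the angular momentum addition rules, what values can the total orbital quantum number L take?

L = 1, 2, 3

The total orbital quantum number L ranges from |l₁ − l₂| to l₁ + l₂ in integer steps.
Allowed values: L = 1, 2, 3.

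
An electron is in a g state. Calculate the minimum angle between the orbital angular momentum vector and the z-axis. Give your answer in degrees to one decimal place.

G corresponds to l = 4.
|L|² = l(l+1)ℏ² = 20ℏ², so |L| = 2√5 ℏ.
The smallest angle corresponds to the largest L_z, i.e. m_l = l = 4, giving L_z = 4ℏ.
cos θ_min = 4/√20, so θ_min ≈ 26.6°.

θ_min ≈ 26.6°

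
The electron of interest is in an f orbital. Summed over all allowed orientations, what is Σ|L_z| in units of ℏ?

Σ|L_z| = 12 ℏ

An f state has l = 3.
m_l runs from −3 to 3, i.e. {-3, -2, -1, 0, 1, 2, 3}.
Σ|m_l| = l(l+1) = 12.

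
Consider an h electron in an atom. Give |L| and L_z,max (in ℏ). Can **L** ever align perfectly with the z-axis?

No: L_z,max = 5ℏ < |L| = √30 ℏ ≈ 5.477ℏ

For an h orbital, l = 5.
|L| = √30 ℏ ≈ 5.4772ℏ, while L_z,max = lℏ = 5ℏ.
Since |L| > L_z,max, the vector can never point exactly along z; the closest it comes is θ_min = arccos(5/√30) ≈ 24.1°.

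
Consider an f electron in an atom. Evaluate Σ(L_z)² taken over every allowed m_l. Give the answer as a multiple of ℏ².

For an f orbital, l = 3.
m_l runs from −3 to 3, i.e. {-3, -2, -1, 0, 1, 2, 3}.
Summing m² from −3 to 3: Σ m_l² = 28.

Σ(L_z)² = 28 ℏ²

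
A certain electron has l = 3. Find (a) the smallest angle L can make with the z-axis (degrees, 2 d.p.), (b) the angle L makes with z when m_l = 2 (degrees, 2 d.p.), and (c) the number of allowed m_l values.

θ_min ≈ 30.00°; θ(m_l=2) ≈ 54.74°; 7 values

cos θ_min = 3/√12, so θ_min ≈ 30.00°.
For m_l = 2: cos θ = 2/√12, θ ≈ 54.74°.
There are 2l+1 = 7 values of m_l.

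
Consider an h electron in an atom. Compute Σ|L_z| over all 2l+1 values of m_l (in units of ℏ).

Σ|L_z| = 30 ℏ

For an h orbital, l = 5.
m_l runs from −5 to 5, i.e. {-5, -4, -3, -2, -1, 0, 1, 2, 3, 4, 5}.
Σ|m_l| = 2(1+2+…+5) = 30.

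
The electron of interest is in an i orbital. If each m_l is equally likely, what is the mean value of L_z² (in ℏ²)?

⟨L_z²⟩ = 14 ℏ²

For an i orbital, l = 6.
m_l ∈ {-6, -5, -4, -3, -2, -1, 0, 1, 2, 3, 4, 5, 6}.
⟨L_z²⟩ = ℏ²·l(l+1)/3 = 14ℏ².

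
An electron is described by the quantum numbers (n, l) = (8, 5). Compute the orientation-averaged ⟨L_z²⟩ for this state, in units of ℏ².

⟨L_z²⟩ = 10 ℏ²

m_l ∈ {-5, -4, -3, -2, -1, 0, 1, 2, 3, 4, 5}.
⟨L_z²⟩ = ℏ²·(Σ m_l²)/(2l+1) = ℏ²·110/11 = 10ℏ².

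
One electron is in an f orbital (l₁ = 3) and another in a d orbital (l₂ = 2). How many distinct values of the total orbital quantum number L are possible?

Angular momentum addition gives L = |l₁ − l₂|, …, l₁ + l₂.
Allowed values: L = 1, 2, 3, 4, 5.
That is 5 values.

5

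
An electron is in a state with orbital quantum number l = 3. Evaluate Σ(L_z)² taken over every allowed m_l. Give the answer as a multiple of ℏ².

m_l runs from −3 to 3, i.e. {-3, -2, -1, 0, 1, 2, 3}.
Σ m_l² = l(l+1)(2l+1)/3 = 3·4·7/3 = 28.

Σ(L_z)² = 28 ℏ²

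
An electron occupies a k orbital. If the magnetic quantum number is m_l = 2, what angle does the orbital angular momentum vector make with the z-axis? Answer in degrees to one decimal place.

θ ≈ 74.5°

K corresponds to l = 7.
|L|² = l(l+1)ℏ² = 56ℏ², so |L| = 2√14 ℏ.
L_z = m_l ℏ = 2ℏ.
cos θ = L_z/|L| = 2/√56, so θ ≈ 74.5°.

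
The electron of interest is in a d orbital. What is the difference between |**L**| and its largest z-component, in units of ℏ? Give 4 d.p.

|L| − L_z,max ≈ 0.4495ℏ

A d state has l = 2.
|L| = √6 ℏ ≈ 2.4495ℏ, while L_z,max = lℏ = 2ℏ.
The difference is (√6 − 2)ℏ ≈ 0.4495ℏ.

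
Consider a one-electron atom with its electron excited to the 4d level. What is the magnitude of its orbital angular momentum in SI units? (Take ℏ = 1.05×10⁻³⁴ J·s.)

|L| = 2.57×10⁻³⁴ J·s

The 4d level has l = 2.
|L| = ℏ√(l(l+1)) = ℏ√(2·3) = √6 ℏ
Numerically, |L| = 2.449 × (1.05×10⁻³⁴ J·s) = 2.57×10⁻³⁴ J·s.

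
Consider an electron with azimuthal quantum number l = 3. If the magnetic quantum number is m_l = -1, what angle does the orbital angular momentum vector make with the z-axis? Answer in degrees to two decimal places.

θ ≈ 106.78°

|L| = ℏ√(l(l+1)) = 2√3 ℏ.
L_z = m_l ℏ = −1ℏ.
cos θ = L_z/|L| = -1/√12, so θ ≈ 106.78°.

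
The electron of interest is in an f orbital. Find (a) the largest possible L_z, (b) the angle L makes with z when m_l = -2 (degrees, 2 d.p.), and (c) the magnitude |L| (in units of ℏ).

F corresponds to l = 3.
L_z,max = lℏ = 3ℏ.
For m_l = -2: cos θ = -2/√12, θ ≈ 125.26°.
|L| = ℏ√(3·4) = 2√3 ℏ ≈ 3.464ℏ.

L_z,max = 3ℏ; θ(m_l=-2) ≈ 125.26°; |L| = 2√3 ℏ ≈ 3.464ℏ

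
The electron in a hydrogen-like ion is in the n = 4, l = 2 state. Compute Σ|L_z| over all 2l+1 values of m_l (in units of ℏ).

Σ|L_z| = 6 ℏ

The allowed m_l values are -2, -1, 0, 1, 2.
Σ|m_l| = l(l+1) = 6.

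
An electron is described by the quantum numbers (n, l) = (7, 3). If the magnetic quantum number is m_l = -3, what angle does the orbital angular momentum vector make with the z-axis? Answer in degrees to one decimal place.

θ ≈ 150.0°

|L| = √(l(l+1)) ℏ = 2√3 ℏ.
L_z = m_l ℏ = −3ℏ.
cos θ = L_z/|L| = -3/√12, so θ ≈ 150.0°.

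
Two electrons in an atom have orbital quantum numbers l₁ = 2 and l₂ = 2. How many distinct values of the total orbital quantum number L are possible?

Angular momentum addition gives L = |l₁ − l₂|, …, l₁ + l₂.
Allowed values: L = 0, 1, 2, 3, 4.
That is 5 values.

5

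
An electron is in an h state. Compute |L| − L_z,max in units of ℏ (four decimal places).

The letter h corresponds to l = 5.
|L| = √30 ℏ ≈ 5.4772ℏ, while L_z,max = lℏ = 5ℏ.
The difference is (√30 − 5)ℏ ≈ 0.4772ℏ.

|L| − L_z,max ≈ 0.4772ℏ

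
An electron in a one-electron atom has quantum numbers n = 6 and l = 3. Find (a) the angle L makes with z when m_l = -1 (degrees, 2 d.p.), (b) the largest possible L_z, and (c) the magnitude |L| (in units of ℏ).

θ(m_l=-1) ≈ 106.78°; L_z,max = 3ℏ; |L| = 2√3 ℏ ≈ 3.464ℏ

For m_l = -1: cos θ = -1/√12, θ ≈ 106.78°.
L_z,max = lℏ = 3ℏ.
|L| = ℏ√(3·4) = 2√3 ℏ ≈ 3.464ℏ.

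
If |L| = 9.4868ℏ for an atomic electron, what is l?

l = 9

|L| = ℏ√(l(l+1)), so l(l+1) = 90.
The positive root is l = 9.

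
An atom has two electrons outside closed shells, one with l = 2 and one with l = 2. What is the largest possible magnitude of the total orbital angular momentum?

|L_tot|_max = 2√5 ℏ ≈ 4.472ℏ

The total orbital quantum number L ranges from |l₁ − l₂| to l₁ + l₂ in integer steps.
L ∈ {0, 1, 2, 3, 4}.
The largest magnitude corresponds to L = 4: |L_tot| = ℏ√(4·5) = 2√5 ℏ.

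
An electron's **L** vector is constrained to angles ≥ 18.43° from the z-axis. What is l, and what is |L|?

l = 9, |L| = 3√10 ℏ ≈ 9.487ℏ

cos²θ_min = l/(l+1) = 0.9001.
l = cos²θ/sin²θ ≈ 9.
Then |L| = ℏ√(9·10) = 3√10 ℏ.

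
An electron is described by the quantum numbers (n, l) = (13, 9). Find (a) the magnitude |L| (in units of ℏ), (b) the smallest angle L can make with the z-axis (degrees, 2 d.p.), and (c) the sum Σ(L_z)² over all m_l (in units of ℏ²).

|L| = ℏ√(9·10) = 3√10 ℏ ≈ 9.487ℏ.
cos θ_min = 9/√90, so θ_min ≈ 18.43°.
Σ m_l² = 570, so Σ(L_z)² = 570 ℏ².

|L| = 3√10 ℏ ≈ 9.487ℏ; θ_min ≈ 18.43°; Σ(L_z)² = 570 ℏ²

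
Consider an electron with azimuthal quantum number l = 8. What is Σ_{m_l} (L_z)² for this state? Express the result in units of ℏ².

The allowed m_l values are -8, -7, -6, -5, -4, -3, -2, -1, 0, 1, 2, 3, 4, 5, 6, 7, 8.
Σ m_l² = l(l+1)(2l+1)/3 = 8·9·17/3 = 408.

Σ(L_z)² = 408 ℏ²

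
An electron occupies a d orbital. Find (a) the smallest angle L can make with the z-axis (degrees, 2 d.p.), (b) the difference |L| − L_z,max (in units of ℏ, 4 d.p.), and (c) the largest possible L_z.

For a d orbital, l = 2.
cos θ_min = 2/√6, so θ_min ≈ 35.26°.
|L| − L_z,max = (√6 − 2)ℏ ≈ 0.4495ℏ.
L_z,max = lℏ = 2ℏ.

θ_min ≈ 35.26°; |L|−L_z,max ≈ 0.4495ℏ; L_z,max = 2ℏ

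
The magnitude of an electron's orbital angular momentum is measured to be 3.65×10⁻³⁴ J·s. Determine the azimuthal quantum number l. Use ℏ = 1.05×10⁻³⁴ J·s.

Dividing by ℏ: |L|/ℏ ≈ 3.476.
l(l+1) ≈ 3.476² ≈ 12.08, so l = 3.

l = 3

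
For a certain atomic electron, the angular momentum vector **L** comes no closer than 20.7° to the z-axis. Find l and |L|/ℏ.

l = 7, |L| = 2√14 ℏ ≈ 7.483ℏ

At minimum angle, m_l = l, so cos θ = l/√(l(l+1)); cos²θ = l/(l+1) = 0.8751.
l = cos²θ/sin²θ ≈ 7.
Then |L| = ℏ√(7·8) = 2√14 ℏ.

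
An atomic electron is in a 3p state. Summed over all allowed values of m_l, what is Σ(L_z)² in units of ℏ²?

Σ(L_z)² = 2 ℏ²

3p means n = 3, l = 1.
m_l ∈ {-1, 0, 1}.
Σ m_l² = l(l+1)(2l+1)/3 = 1·2·3/3 = 2.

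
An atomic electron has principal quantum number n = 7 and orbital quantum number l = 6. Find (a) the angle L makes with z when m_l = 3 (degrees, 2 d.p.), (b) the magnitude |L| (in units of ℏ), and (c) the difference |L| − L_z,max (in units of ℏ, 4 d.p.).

θ(m_l=3) ≈ 62.42°; |L| = √42 ℏ ≈ 6.481ℏ; |L|−L_z,max ≈ 0.4807ℏ

For m_l = 3: cos θ = 3/√42, θ ≈ 62.42°.
|L| = ℏ√(6·7) = √42 ℏ ≈ 6.481ℏ.
|L| − L_z,max = (√42 − 6)ℏ ≈ 0.4807ℏ.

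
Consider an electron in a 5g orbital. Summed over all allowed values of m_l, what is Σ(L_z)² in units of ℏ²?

Σ(L_z)² = 60 ℏ²

For 5g, l = 4.
m_l ∈ {-4, -3, -2, -1, 0, 1, 2, 3, 4}.
Σ m_l² = l(l+1)(2l+1)/3 = 4·5·9/3 = 60.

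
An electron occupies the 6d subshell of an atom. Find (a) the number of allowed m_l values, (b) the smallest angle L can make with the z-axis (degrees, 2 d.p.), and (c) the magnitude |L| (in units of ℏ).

5 values; θ_min ≈ 35.26°; |L| = √6 ℏ ≈ 2.449ℏ

For 6d, l = 2.
There are 2l+1 = 5 values of m_l.
cos θ_min = 2/√6, so θ_min ≈ 35.26°.
|L| = ℏ√(2·3) = √6 ℏ ≈ 2.449ℏ.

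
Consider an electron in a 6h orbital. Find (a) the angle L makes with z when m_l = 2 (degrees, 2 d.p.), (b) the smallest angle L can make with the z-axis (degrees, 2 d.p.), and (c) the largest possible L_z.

θ(m_l=2) ≈ 68.58°; θ_min ≈ 24.09°; L_z,max = 5ℏ

6h means n = 6, l = 5.
For m_l = 2: cos θ = 2/√30, θ ≈ 68.58°.
cos θ_min = 5/√30, so θ_min ≈ 24.09°.
L_z,max = lℏ = 5ℏ.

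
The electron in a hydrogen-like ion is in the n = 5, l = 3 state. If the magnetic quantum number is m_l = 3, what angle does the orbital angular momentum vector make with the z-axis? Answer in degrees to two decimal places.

|L| = ℏ√(l(l+1)) = 2√3 ℏ.
L_z = m_l ℏ = 3ℏ.
cos θ = L_z/|L| = 3/√12, so θ ≈ 30.00°.

θ ≈ 30.00°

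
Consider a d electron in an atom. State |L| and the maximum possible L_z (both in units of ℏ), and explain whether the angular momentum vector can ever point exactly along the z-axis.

For a d orbital, l = 2.
|L| = √6 ℏ ≈ 2.4495ℏ, while L_z,max = lℏ = 2ℏ.
Since |L| > L_z,max, the vector can never point exactly along z; the closest it comes is θ_min = arccos(2/√6) ≈ 35.3°.

No: L_z,max = 2ℏ < |L| = √6 ℏ ≈ 2.449ℏ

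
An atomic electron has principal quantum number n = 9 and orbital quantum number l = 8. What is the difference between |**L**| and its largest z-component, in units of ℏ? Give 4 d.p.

|L| = 6√2 ℏ ≈ 8.4853ℏ, while L_z,max = lℏ = 8ℏ.
The difference is (6√2 − 8)ℏ ≈ 0.4853ℏ.

|L| − L_z,max ≈ 0.4853ℏ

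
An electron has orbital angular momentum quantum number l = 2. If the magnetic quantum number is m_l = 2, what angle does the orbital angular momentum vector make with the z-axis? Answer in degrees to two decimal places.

θ ≈ 35.26°

|L|² = l(l+1)ℏ² = 6ℏ², so |L| = √6 ℏ.
L_z = m_l ℏ = 2ℏ.
cos θ = L_z/|L| = 2/√6, so θ ≈ 35.26°.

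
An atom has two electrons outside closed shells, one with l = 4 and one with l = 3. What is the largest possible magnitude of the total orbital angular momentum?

L runs from |4 − 3| = 1 to 4 + 3 = 7.
L ∈ {1, 2, 3, 4, 5, 6, 7}.
The largest magnitude corresponds to L = 7: |L_tot| = ℏ√(7·8) = 2√14 ℏ.

|L_tot|_max = 2√14 ℏ ≈ 7.483ℏ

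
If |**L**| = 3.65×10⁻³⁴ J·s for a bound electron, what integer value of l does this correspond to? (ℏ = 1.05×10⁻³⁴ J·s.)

l = 3

Dividing by ℏ: |L|/ℏ ≈ 3.476.
l(l+1) ≈ 3.476² ≈ 12.08, so l = 3.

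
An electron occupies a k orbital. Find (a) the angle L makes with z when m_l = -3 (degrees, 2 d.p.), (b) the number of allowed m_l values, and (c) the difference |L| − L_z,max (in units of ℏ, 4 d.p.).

A k state has l = 7.
For m_l = -3: cos θ = -3/√56, θ ≈ 113.63°.
There are 2l+1 = 15 values of m_l.
|L| − L_z,max = (2√14 − 7)ℏ ≈ 0.4833ℏ.

θ(m_l=-3) ≈ 113.63°; 15 values; |L|−L_z,max ≈ 0.4833ℏ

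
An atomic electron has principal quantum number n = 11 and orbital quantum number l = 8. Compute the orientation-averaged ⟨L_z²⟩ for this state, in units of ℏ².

m_l runs from −8 to 8, i.e. {-8, -7, -6, -5, -4, -3, -2, -1, 0, 1, 2, 3, 4, 5, 6, 7, 8}.
Average of L_z² over 17 states: 408/17 ℏ² = 24 ℏ².

⟨L_z²⟩ = 24 ℏ²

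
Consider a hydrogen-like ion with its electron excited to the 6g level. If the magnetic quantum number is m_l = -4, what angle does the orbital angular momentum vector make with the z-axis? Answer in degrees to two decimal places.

θ ≈ 153.43°

The 6g level has l = 4.
|L|² = l(l+1)ℏ² = 20ℏ², so |L| = 2√5 ℏ.
L_z = m_l ℏ = −4ℏ.
cos θ = L_z/|L| = -4/√20, so θ ≈ 153.43°.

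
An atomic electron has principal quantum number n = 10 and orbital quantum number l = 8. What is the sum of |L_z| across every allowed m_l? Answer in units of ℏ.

Σ|L_z| = 72 ℏ

m_l ∈ {-8, -7, -6, -5, -4, -3, -2, -1, 0, 1, 2, 3, 4, 5, 6, 7, 8}.
Σ|m_l| = l(l+1) = 72.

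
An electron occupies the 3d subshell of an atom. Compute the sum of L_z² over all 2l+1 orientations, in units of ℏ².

For 3d, l = 2.
The allowed m_l values are -2, -1, 0, 1, 2.
Σ m_l² = 2·(1 + 4) = 10.

Σ(L_z)² = 10 ℏ²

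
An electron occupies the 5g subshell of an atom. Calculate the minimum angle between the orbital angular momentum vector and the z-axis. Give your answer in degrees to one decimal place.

θ_min ≈ 26.6°

The 5g subshell has l = 4.
|L| = √(l(l+1)) ℏ = 2√5 ℏ.
The smallest angle corresponds to the largest L_z, i.e. m_l = l = 4, giving L_z = 4ℏ.
cos θ_min = 4/√20, so θ_min ≈ 26.6°.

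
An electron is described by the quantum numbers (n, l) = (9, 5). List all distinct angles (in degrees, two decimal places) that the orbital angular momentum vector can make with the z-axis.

|L| = ℏ√(l(l+1)) = √30 ℏ.
cos θ = m_l/√30 for each m_l ∈ {-5, -4, -3, -2, -1, 0, 1, 2, 3, 4, 5}.

θ ∈ {24.09°, 43.09°, 56.79°, 68.58°, 79.48°, 90.00°, 100.52°, 111.42°, 123.21°, 136.91°, 155.91°}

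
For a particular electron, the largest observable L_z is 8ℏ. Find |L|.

Since max m_l = l, l = 8.
|L| = ℏ√(l(l+1)) = 6√2 ℏ.

|L| = 6√2 ℏ ≈ 8.485ℏ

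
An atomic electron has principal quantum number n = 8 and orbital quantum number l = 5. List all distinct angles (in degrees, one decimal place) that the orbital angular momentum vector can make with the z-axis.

θ ∈ {24.1°, 43.1°, 56.8°, 68.6°, 79.5°, 90.0°, 100.5°, 111.4°, 123.2°, 136.9°, 155.9°}

|L| = √(l(l+1)) ℏ = √30 ℏ.
cos θ = m_l/√30 for each m_l ∈ {-5, -4, -3, -2, -1, 0, 1, 2, 3, 4, 5}.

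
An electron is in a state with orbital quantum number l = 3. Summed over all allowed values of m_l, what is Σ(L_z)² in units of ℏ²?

The allowed m_l values are -3, -2, -1, 0, 1, 2, 3.
Σ m_l² = 2·(1 + 4 + 9) = 28.

Σ(L_z)² = 28 ℏ²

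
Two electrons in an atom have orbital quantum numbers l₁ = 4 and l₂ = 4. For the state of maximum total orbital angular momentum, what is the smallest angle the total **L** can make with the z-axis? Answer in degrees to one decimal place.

L runs from |4 − 4| = 0 to 4 + 4 = 8.
Allowed values: L = 0, 1, 2, 3, 4, 5, 6, 7, 8.
The maximum is L = 8, with |L_tot| = ℏ√(8·9) = 6√2 ℏ.
The minimum angle with z is arccos(8/√72) ≈ 19.5°.

θ_min ≈ 19.5°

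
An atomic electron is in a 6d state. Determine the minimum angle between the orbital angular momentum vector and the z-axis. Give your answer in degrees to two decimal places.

θ_min ≈ 35.26°

The 6d subshell has l = 2.
|L|² = l(l+1)ℏ² = 6ℏ², so |L| = √6 ℏ.
The smallest angle corresponds to the largest L_z, i.e. m_l = l = 2, giving L_z = 2ℏ.
cos θ_min = 2/√6, so θ_min ≈ 35.26°.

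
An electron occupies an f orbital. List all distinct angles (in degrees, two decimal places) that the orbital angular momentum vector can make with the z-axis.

An f state has l = 3.
|L| = √(l(l+1)) ℏ = 2√3 ℏ.
cos θ = m_l/√12 for each m_l ∈ {-3, -2, -1, 0, 1, 2, 3}.

θ ∈ {30.00°, 54.74°, 73.22°, 90.00°, 106.78°, 125.26°, 150.00°}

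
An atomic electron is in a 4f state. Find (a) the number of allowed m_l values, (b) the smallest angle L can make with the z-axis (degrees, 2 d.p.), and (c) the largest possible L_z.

For 4f, l = 3.
There are 2l+1 = 7 values of m_l.
cos θ_min = 3/√12, so θ_min ≈ 30.00°.
L_z,max = lℏ = 3ℏ.

7 values; θ_min ≈ 30.00°; L_z,max = 3ℏ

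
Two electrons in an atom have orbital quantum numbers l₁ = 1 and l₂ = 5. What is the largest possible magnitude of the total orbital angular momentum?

|L_tot|_max = √42 ℏ ≈ 6.481ℏ

By the triangle rule, |l₁ − l₂| ≤ L ≤ l₁ + l₂.
Allowed values: L = 4, 5, 6.
The largest magnitude corresponds to L = 6: |L_tot| = ℏ√(6·7) = √42 ℏ.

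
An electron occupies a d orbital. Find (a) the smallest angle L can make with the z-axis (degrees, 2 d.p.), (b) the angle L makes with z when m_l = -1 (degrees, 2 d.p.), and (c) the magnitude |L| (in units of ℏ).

θ_min ≈ 35.26°; θ(m_l=-1) ≈ 114.09°; |L| = √6 ℏ ≈ 2.449ℏ

D corresponds to l = 2.
cos θ_min = 2/√6, so θ_min ≈ 35.26°.
For m_l = -1: cos θ = -1/√6, θ ≈ 114.09°.
|L| = ℏ√(2·3) = √6 ℏ ≈ 2.449ℏ.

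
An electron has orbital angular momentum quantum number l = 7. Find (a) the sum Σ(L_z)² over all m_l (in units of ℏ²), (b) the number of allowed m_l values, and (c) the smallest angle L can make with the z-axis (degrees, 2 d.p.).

Σ(L_z)² = 280 ℏ²; 15 values; θ_min ≈ 20.70°

Σ m_l² = 280, so Σ(L_z)² = 280 ℏ².
There are 2l+1 = 15 values of m_l.
cos θ_min = 7/√56, so θ_min ≈ 20.70°.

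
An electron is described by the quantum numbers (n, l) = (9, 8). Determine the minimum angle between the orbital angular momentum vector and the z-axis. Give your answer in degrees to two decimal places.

|L|² = l(l+1)ℏ² = 72ℏ², so |L| = 6√2 ℏ.
The smallest angle corresponds to the largest L_z, i.e. m_l = l = 8, giving L_z = 8ℏ.
cos θ_min = 8/√72, so θ_min ≈ 19.47°.

θ_min ≈ 19.47°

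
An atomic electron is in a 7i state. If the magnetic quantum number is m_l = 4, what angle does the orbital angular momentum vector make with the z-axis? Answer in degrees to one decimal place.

The 7i subshell has l = 6.
|L|² = l(l+1)ℏ² = 42ℏ², so |L| = √42 ℏ.
L_z = m_l ℏ = 4ℏ.
cos θ = L_z/|L| = 4/√42, so θ ≈ 51.9°.

θ ≈ 51.9°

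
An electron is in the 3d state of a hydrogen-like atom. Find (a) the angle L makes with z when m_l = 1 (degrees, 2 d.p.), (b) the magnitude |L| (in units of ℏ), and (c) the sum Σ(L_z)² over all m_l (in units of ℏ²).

θ(m_l=1) ≈ 65.91°; |L| = √6 ℏ ≈ 2.449ℏ; Σ(L_z)² = 10 ℏ²

The 3d subshell has l = 2.
For m_l = 1: cos θ = 1/√6, θ ≈ 65.91°.
|L| = ℏ√(2·3) = √6 ℏ ≈ 2.449ℏ.
Σ m_l² = 10, so Σ(L_z)² = 10 ℏ².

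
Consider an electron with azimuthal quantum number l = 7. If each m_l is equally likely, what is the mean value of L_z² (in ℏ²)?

m_l runs from −7 to 7, i.e. {-7, -6, -5, -4, -3, -2, -1, 0, 1, 2, 3, 4, 5, 6, 7}.
⟨L_z²⟩ = ℏ²·l(l+1)/3 = 18.67ℏ².

⟨L_z²⟩ = 18.67 ℏ²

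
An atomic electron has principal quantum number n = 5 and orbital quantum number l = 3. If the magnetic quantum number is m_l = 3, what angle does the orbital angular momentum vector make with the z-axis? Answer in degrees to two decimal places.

|L|² = l(l+1)ℏ² = 12ℏ², so |L| = 2√3 ℏ.
L_z = m_l ℏ = 3ℏ.
cos θ = L_z/|L| = 3/√12, so θ ≈ 30.00°.

θ ≈ 30.00°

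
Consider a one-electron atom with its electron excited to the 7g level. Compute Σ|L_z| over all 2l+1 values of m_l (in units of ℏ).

The 7g level has l = 4.
m_l runs from −4 to 4, i.e. {-4, -3, -2, -1, 0, 1, 2, 3, 4}.
Σ|m_l| = l(l+1) = 20.

Σ|L_z| = 20 ℏ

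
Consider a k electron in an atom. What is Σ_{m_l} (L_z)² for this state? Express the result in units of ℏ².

A k state has l = 7.
m_l runs from −7 to 7, i.e. {-7, -6, -5, -4, -3, -2, -1, 0, 1, 2, 3, 4, 5, 6, 7}.
Σ m_l² = 2·(1 + 4 + 9 + 16 + 25 + 36 + 49) = 280.

Σ(L_z)² = 280 ℏ²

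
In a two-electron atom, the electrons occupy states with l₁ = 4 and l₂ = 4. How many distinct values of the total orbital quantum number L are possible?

9

By the triangle rule, |l₁ − l₂| ≤ L ≤ l₁ + l₂.
L ∈ {0, 1, 2, 3, 4, 5, 6, 7, 8}.
That is 9 values.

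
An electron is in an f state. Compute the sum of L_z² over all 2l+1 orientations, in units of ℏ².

An f state has l = 3.
m_l runs from −3 to 3, i.e. {-3, -2, -1, 0, 1, 2, 3}.
Σ m_l² = l(l+1)(2l+1)/3 = 3·4·7/3 = 28.

Σ(L_z)² = 28 ℏ²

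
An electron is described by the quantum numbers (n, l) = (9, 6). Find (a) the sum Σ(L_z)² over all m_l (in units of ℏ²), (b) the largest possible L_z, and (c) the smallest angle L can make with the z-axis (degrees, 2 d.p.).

Σ m_l² = 182, so Σ(L_z)² = 182 ℏ².
L_z,max = lℏ = 6ℏ.
cos θ_min = 6/√42, so θ_min ≈ 22.21°.

Σ(L_z)² = 182 ℏ²; L_z,max = 6ℏ; θ_min ≈ 22.21°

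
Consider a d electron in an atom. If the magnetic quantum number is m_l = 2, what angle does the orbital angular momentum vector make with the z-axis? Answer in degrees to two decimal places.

For a d orbital, l = 2.
|L|² = l(l+1)ℏ² = 6ℏ², so |L| = √6 ℏ.
L_z = m_l ℏ = 2ℏ.
cos θ = L_z/|L| = 2/√6, so θ ≈ 35.26°.

θ ≈ 35.26°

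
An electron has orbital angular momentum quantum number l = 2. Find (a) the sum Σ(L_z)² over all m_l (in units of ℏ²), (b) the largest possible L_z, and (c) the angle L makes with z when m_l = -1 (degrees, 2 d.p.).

Σ(L_z)² = 10 ℏ²; L_z,max = 2ℏ; θ(m_l=-1) ≈ 114.09°

Σ m_l² = 10, so Σ(L_z)² = 10 ℏ².
L_z,max = lℏ = 2ℏ.
For m_l = -1: cos θ = -1/√6, θ ≈ 114.09°.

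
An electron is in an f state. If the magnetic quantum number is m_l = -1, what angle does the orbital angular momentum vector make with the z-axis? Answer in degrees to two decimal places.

The letter f corresponds to l = 3.
|L| = √(l(l+1)) ℏ = 2√3 ℏ.
L_z = m_l ℏ = −1ℏ.
cos θ = L_z/|L| = -1/√12, so θ ≈ 106.78°.

θ ≈ 106.78°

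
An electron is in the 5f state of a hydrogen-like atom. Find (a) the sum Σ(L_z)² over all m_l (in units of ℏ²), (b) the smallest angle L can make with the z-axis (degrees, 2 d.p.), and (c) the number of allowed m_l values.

Σ(L_z)² = 28 ℏ²; θ_min ≈ 30.00°; 7 values

For 5f, l = 3.
Σ m_l² = 28, so Σ(L_z)² = 28 ℏ².
cos θ_min = 3/√12, so θ_min ≈ 30.00°.
There are 2l+1 = 7 values of m_l.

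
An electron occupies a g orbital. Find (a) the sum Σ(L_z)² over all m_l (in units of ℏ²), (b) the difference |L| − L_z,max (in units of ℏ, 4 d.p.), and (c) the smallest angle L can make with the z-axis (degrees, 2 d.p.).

Σ(L_z)² = 60 ℏ²; |L|−L_z,max ≈ 0.4721ℏ; θ_min ≈ 26.57°

For a g orbital, l = 4.
Σ m_l² = 60, so Σ(L_z)² = 60 ℏ².
|L| − L_z,max = (2√5 − 4)ℏ ≈ 0.4721ℏ.
cos θ_min = 4/√20, so θ_min ≈ 26.57°.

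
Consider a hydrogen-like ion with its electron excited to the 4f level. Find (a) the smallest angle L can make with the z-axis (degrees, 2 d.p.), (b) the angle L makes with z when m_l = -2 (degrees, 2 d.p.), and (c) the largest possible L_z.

θ_min ≈ 30.00°; θ(m_l=-2) ≈ 125.26°; L_z,max = 3ℏ

The 4f level has l = 3.
cos θ_min = 3/√12, so θ_min ≈ 30.00°.
For m_l = -2: cos θ = -2/√12, θ ≈ 125.26°.
L_z,max = lℏ = 3ℏ.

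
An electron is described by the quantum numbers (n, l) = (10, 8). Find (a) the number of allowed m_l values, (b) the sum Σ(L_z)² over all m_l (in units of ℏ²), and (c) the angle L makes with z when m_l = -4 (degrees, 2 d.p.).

17 values; Σ(L_z)² = 408 ℏ²; θ(m_l=-4) ≈ 118.13°

There are 2l+1 = 17 values of m_l.
Σ m_l² = 408, so Σ(L_z)² = 408 ℏ².
For m_l = -4: cos θ = -4/√72, θ ≈ 118.13°.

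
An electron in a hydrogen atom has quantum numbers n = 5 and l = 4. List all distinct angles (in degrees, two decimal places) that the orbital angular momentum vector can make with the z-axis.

|L| = √(l(l+1)) ℏ = 2√5 ℏ.
cos θ = m_l/√20 for each m_l ∈ {-4, -3, -2, -1, 0, 1, 2, 3, 4}.

θ ∈ {26.57°, 47.87°, 63.43°, 77.08°, 90.00°, 102.92°, 116.57°, 132.13°, 153.43°}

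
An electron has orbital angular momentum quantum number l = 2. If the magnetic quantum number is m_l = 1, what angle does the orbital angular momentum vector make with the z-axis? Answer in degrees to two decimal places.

θ ≈ 65.91°

|L|² = l(l+1)ℏ² = 6ℏ², so |L| = √6 ℏ.
L_z = m_l ℏ = 1ℏ.
cos θ = L_z/|L| = 1/√6, so θ ≈ 65.91°.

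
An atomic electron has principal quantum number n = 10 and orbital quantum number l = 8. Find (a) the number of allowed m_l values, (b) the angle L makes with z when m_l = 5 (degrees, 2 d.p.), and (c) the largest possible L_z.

There are 2l+1 = 17 values of m_l.
For m_l = 5: cos θ = 5/√72, θ ≈ 53.90°.
L_z,max = lℏ = 8ℏ.

17 values; θ(m_l=5) ≈ 53.90°; L_z,max = 8ℏ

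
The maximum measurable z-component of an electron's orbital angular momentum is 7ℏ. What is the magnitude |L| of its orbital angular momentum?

|L| = 2√14 ℏ ≈ 7.483ℏ

L_z,max = lℏ, so l = 7.
|L| = √(l(l+1)) ℏ = 2√14 ℏ.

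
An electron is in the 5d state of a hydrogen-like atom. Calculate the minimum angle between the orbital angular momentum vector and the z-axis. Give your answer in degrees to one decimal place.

For 5d, l = 2.
|L| = √(l(l+1)) ℏ = √6 ℏ.
The smallest angle corresponds to the largest L_z, i.e. m_l = l = 2, giving L_z = 2ℏ.
cos θ_min = 2/√6, so θ_min ≈ 35.3°.

θ_min ≈ 35.3°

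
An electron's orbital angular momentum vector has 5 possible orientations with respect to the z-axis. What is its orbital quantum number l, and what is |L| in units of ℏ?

l = 2, |L| = √6 ℏ ≈ 2.449ℏ

5 = 2l + 1, so l = (5−1)/2 = 2.
|L| = ℏ√(l(l+1)) = ℏ√(2·3) = √6 ℏ.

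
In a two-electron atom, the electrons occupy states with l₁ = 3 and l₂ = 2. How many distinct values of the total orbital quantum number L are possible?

5

By the triangle rule, |l₁ − l₂| ≤ L ≤ l₁ + l₂.
So L can be 1, 2, 3, 4, 5.
That is 5 values.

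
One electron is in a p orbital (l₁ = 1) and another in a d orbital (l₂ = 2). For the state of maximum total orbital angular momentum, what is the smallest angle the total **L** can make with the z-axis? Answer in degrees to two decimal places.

θ_min ≈ 30.00°

The total orbital quantum number L ranges from |l₁ − l₂| to l₁ + l₂ in integer steps.
So L can be 1, 2, 3.
The maximum is L = 3, with |L_tot| = ℏ√(3·4) = 2√3 ℏ.
The minimum angle with z is arccos(3/√12) ≈ 30.00°.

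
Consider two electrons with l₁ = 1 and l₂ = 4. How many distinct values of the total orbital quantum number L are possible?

L runs from |1 − 4| = 3 to 1 + 4 = 5.
L ∈ {3, 4, 5}.
That is 3 values.

3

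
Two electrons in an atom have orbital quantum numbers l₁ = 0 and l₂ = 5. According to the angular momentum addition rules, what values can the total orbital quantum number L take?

The total orbital quantum number L ranges from |l₁ − l₂| to l₁ + l₂ in integer steps.
L ∈ {5}.

L = 5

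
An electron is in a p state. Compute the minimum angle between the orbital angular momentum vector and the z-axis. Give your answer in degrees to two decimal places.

θ_min ≈ 45.00°

A p state has l = 1.
|L|² = l(l+1)ℏ² = 2ℏ², so |L| = √2 ℏ.
The smallest angle corresponds to the largest L_z, i.e. m_l = l = 1, giving L_z = 1ℏ.
cos θ_min = 1/√2, so θ_min ≈ 45.00°.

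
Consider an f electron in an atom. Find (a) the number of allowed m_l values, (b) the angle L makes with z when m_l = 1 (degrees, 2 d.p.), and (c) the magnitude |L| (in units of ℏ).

The letter f corresponds to l = 3.
There are 2l+1 = 7 values of m_l.
For m_l = 1: cos θ = 1/√12, θ ≈ 73.22°.
|L| = ℏ√(3·4) = 2√3 ℏ ≈ 3.464ℏ.

7 values; θ(m_l=1) ≈ 73.22°; |L| = 2√3 ℏ ≈ 3.464ℏ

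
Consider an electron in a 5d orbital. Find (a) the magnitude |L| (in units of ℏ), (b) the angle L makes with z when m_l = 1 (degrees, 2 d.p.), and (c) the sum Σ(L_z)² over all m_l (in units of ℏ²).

|L| = √6 ℏ ≈ 2.449ℏ; θ(m_l=1) ≈ 65.91°; Σ(L_z)² = 10 ℏ²

The 5d subshell has l = 2.
|L| = ℏ√(2·3) = √6 ℏ ≈ 2.449ℏ.
For m_l = 1: cos θ = 1/√6, θ ≈ 65.91°.
Σ m_l² = 10, so Σ(L_z)² = 10 ℏ².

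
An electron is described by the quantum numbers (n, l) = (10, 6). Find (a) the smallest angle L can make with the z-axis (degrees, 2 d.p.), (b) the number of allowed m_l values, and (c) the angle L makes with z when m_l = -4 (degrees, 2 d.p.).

cos θ_min = 6/√42, so θ_min ≈ 22.21°.
There are 2l+1 = 13 values of m_l.
For m_l = -4: cos θ = -4/√42, θ ≈ 128.11°.

θ_min ≈ 22.21°; 13 values; θ(m_l=-4) ≈ 128.11°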